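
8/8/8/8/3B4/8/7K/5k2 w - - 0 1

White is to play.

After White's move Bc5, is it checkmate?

After Bc5: black king on f1; in check: no.
Black is not in check, so this cannot be checkmate.

no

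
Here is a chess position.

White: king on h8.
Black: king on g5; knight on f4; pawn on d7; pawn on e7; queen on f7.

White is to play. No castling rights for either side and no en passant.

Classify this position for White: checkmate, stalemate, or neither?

stalemate

White to move; white king on h8.
In check: no.
King squares — g7: attacked by Qf7; h7: attacked by Qf7; g8: attacked by Qf7.
Legal moves for White: none.
Not in check and no legal moves → stalemate.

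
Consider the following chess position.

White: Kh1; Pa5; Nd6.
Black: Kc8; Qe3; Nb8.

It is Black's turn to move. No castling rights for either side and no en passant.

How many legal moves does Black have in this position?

3

Black to move; king on c8.
In check: yes, from the white knight on d6.
Legal moves: Kd8, Kd7, Kc7.
Count: 3.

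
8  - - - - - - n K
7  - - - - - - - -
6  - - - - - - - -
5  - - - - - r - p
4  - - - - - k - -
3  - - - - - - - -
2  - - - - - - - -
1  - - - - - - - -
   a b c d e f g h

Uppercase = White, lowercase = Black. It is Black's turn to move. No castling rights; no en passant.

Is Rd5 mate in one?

After Rd5: white king on h8; in check: no.
White is not in check, so this cannot be checkmate.

no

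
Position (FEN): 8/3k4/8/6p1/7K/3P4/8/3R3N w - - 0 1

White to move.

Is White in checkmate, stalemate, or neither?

White to move; white king on h4.
In check: yes, from the black pawn on g5.
King squares — g3: available; h3: available; g4: available; g5: available; h5: available.
Legal moves for White: Kh5, Kxg5, Kg4, Kh3, Kg3.
White is in check but has 5 legal moves → neither.

neither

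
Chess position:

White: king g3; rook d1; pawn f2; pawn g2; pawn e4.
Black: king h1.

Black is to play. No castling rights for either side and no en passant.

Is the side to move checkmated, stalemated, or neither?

Black to move; black king on h1.
In check: yes, from the white rook on d1.
King squares — g1: attacked by Rd1; g2: attacked by Kg3; h2: attacked by Kg3.
Legal moves for Black: none.
In check with no legal moves → checkmate.

checkmate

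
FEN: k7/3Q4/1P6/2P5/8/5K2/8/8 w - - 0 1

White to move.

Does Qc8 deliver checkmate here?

yes

After Qc8: black king on a8; in check: yes, from the white queen on c8.
King squares — a7: attacked by Pb6; b7: attacked by Qc8; b8: attacked by Qc8.
Black has no legal moves → checkmate.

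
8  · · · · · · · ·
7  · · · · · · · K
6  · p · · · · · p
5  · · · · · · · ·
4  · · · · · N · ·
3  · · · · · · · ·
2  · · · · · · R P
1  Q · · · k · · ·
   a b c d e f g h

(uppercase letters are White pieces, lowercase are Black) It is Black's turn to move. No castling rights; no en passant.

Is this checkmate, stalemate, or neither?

Black to move; black king on e1.
In check: yes, from the white queen on a1.
King squares — d1: attacked by Qa1; f1: attacked by Qa1; d2: attacked by Rg2; e2: attacked by Rg2; f2: attacked by Rg2.
Legal moves for Black: none.
In check with no legal moves → checkmate.

checkmate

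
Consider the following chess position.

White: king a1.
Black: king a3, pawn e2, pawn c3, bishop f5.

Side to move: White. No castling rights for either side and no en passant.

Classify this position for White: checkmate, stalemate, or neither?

stalemate

White to move; white king on a1.
In check: no.
King squares — b1: attacked by Bf5; a2: attacked by Ka3; b2: attacked by Ka3.
Legal moves for White: none.
Not in check and no legal moves → stalemate.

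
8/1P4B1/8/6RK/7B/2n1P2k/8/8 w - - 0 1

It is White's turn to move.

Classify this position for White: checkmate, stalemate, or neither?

White to move; white king on h5.
In check: no.
Legal moves for White include: Bh8, Bf8, Bh6, Bf6, Be5, Bd4, Bxc3, Kh6, Kg6, Rg6, Rf5, Re5, Rd5, Rc5, Rb5, Ra5, Rg4, Rg3+, ... (list truncated; more exist).
White has legal moves and is not in check → neither.

neither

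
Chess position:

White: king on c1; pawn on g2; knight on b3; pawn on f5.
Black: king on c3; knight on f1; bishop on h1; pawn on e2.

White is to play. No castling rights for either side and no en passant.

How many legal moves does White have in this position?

White to move; king on c1.
In check: no.
Legal moves: Nc5, Na5, Nd4, Nd2, Na1, Kb1, f6, g3, g4.
Count: 9.

9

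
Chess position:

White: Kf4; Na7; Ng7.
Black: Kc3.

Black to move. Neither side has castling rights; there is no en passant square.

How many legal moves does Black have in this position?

8

Black to move; king on c3.
In check: no.
Legal moves: Kd4, Kc4, Kb4, Kd3, Kb3, Kd2, Kc2, Kb2.
Count: 8.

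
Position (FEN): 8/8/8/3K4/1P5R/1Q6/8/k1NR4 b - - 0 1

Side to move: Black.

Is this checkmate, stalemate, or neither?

Black to move; black king on a1.
In check: no.
King squares — b1: attacked by Qb3; a2: attacked by Nc1; b2: attacked by Qb3.
Legal moves for Black: none.
Not in check and no legal moves → stalemate.

stalemate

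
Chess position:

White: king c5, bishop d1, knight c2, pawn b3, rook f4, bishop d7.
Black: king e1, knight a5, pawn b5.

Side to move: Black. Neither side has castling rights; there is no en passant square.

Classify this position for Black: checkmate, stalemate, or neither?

neither

Black to move; black king on e1.
In check: yes, from the white knight on c2.
King squares — d1: available; f1: attacked by Rf4; d2: available; e2: attacked by Bd1; f2: attacked by Rf4.
Legal moves for Black: Kd2, Kxd1.
Black is in check but has 2 legal moves → neither.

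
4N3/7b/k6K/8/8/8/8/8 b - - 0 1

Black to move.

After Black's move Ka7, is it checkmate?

After Ka7: white king on h6; in check: no.
White is not in check, so this cannot be checkmate.

no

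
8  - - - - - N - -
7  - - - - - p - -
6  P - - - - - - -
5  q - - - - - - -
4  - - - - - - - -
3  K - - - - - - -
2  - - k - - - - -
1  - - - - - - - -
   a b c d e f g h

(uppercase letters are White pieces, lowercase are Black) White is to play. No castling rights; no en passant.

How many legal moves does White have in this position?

White to move; king on a3.
In check: yes, from the black queen on a5.
Legal moves: none.
Count: 0.

0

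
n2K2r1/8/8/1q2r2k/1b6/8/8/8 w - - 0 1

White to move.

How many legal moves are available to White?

0

White to move; king on d8.
In check: yes, from the black rook on g8.
Legal moves: none.
Count: 0.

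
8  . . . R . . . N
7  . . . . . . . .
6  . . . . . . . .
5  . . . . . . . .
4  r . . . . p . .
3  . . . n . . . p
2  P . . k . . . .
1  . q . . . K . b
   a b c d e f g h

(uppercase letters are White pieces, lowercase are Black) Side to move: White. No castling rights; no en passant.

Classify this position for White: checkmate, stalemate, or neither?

White to move; white king on f1.
In check: yes, from the black queen on b1.
King squares — e1: attacked by Qb1; g1: attacked by Qb1; e2: attacked by Kd2; f2: attacked by Nd3; g2: attacked by Bh1.
Legal moves for White: none.
In check with no legal moves → checkmate.

checkmate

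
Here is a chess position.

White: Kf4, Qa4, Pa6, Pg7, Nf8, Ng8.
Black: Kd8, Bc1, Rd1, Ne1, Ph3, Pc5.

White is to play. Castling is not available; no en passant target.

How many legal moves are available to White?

White to move; king on f4.
In check: yes, from the black bishop on c1.
Legal moves: Kf5, Ke5, Kg4, Ke4, Kg3.
Count: 5.

5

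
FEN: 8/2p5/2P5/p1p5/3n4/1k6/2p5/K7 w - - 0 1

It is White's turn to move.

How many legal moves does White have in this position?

0

White to move; king on a1.
In check: no.
Legal moves: none.
Count: 0.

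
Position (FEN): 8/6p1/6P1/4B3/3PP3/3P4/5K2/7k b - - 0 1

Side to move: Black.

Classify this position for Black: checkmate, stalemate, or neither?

Black to move; black king on h1.
In check: no.
King squares — g1: attacked by Kf2; g2: attacked by Kf2; h2: attacked by Be5.
Legal moves for Black: none.
Not in check and no legal moves → stalemate.

stalemate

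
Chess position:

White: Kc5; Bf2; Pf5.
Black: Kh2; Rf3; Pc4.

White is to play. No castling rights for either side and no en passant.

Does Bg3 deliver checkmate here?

After Bg3: black king on h2; in check: yes, from the white bishop on g3.
Black has 6 legal replies: Kh3, Kxg3, Kg2, Kh1, Kg1, Rxg3.
In check but a legal move exists → not checkmate.

no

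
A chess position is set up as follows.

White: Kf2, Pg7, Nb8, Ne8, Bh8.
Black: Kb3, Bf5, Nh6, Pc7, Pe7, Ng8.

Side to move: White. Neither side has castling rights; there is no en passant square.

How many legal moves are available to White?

14

White to move; king on f2.
In check: no.
Legal moves: Nxc7, Nf6, Nd6, Nd7, Nc6, Na6, Kg3, Kf3, Ke3, Kg2, Ke2, Kg1, Kf1, Ke1.
Count: 14.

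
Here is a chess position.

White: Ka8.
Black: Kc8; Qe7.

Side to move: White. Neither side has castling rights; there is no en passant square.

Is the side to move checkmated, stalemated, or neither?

White to move; white king on a8.
In check: no.
King squares — a7: attacked by Qe7; b7: attacked by Qe7; b8: attacked by Kc8.
Legal moves for White: none.
Not in check and no legal moves → stalemate.

stalemate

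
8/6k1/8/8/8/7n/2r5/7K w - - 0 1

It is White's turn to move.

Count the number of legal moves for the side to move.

0

White to move; king on h1.
In check: no.
Legal moves: none.
Count: 0.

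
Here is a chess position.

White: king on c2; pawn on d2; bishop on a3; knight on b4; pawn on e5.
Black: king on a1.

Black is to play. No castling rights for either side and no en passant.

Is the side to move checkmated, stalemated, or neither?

Black to move; black king on a1.
In check: no.
King squares — b1: attacked by Kc2; a2: attacked by Nb4; b2: attacked by Kc2.
Legal moves for Black: none.
Not in check and no legal moves → stalemate.

stalemate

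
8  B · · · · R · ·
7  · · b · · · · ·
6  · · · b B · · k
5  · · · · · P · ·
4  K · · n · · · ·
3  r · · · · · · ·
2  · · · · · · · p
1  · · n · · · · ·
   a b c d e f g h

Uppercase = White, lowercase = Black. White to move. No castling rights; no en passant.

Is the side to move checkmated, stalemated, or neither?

White to move; white king on a4.
In check: yes, from the black rook on a3.
King squares — a3: attacked by Bd6; b3: attacked by Nc1; b4: attacked by Bd6; a5: attacked by Ra3; b5: attacked by Nd4.
Legal moves for White: none.
In check with no legal moves → checkmate.

checkmate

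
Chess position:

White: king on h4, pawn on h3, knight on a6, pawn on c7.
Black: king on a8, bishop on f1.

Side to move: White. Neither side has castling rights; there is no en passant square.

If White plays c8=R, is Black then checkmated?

no

After c8=R: black king on a8; in check: yes, from the white rook on c8.
Black has 2 legal replies: Kb7, Ka7.
In check but a legal move exists → not checkmate.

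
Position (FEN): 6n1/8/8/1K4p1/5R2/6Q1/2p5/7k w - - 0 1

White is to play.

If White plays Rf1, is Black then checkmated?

yes

After Rf1: black king on h1; in check: yes, from the white rook on f1.
King squares — g1: attacked by Rf1; g2: attacked by Qg3; h2: attacked by Qg3.
Black has no legal moves → checkmate.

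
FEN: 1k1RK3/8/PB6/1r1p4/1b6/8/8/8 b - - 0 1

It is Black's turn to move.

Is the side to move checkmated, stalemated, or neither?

Black to move; black king on b8.
In check: yes, from the white rook on d8.
King squares — a7: attacked by Bb6; b7: attacked by Pa6; c7: attacked by Bb6; a8: attacked by Rd8; c8: attacked by Rd8.
Legal moves for Black: none.
In check with no legal moves → checkmate.

checkmate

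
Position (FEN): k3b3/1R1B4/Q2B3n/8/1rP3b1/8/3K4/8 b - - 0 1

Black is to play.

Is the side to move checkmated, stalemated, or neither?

Black to move; black king on a8.
In check: yes, from the white queen on a6.
King squares — a7: attacked by Qa6; b7: attacked by Qa6; b8: attacked by Bd6.
Legal moves for Black: none.
In check with no legal moves → checkmate.

checkmate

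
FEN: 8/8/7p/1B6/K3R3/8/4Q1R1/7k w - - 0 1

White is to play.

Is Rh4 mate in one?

After Rh4: black king on h1; in check: yes, from the white rook on h4.
King squares — g1: attacked by Rg2; g2: attacked by Qe2; h2: attacked by Rg2.
Black has no legal moves → checkmate.

yes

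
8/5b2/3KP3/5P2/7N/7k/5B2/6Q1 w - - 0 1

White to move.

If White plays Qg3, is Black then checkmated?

After Qg3: black king on h3; in check: yes, from the white queen on g3.
King squares — g2: attacked by Qg3; h2: attacked by Qg3; g3: attacked by Bf2; g4: attacked by Qg3; h4: attacked by Qg3.
Black has no legal moves → checkmate.

yes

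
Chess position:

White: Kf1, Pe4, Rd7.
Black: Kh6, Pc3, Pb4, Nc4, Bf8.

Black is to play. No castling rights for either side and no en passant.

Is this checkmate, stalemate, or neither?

neither

Black to move; black king on h6.
In check: no.
Legal moves for Black: Bg7, Be7, Bd6, Bc5, Kg6, Kh5, Kg5, Nd6, Nb6, Ne5, Na5, Ne3+, Na3, Nd2+, Nb2, b3, c2.
Black has 17 legal moves and is not in check → neither.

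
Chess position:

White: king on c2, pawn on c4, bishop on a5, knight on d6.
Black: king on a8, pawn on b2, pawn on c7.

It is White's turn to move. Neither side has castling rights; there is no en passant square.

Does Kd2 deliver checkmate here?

no

After Kd2: black king on a8; in check: no.
Black is not in check, so this cannot be checkmate.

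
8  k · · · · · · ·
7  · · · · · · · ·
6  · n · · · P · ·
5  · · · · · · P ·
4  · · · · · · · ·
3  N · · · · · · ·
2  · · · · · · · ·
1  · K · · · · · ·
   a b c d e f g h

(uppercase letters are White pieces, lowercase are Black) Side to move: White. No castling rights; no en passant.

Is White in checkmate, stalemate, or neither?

White to move; white king on b1.
In check: no.
Legal moves for White: Nb5, Nc4, Nc2, Kc2, Kb2, Ka2, Kc1, Ka1, f7, g6.
White has 10 legal moves and is not in check → neither.

neither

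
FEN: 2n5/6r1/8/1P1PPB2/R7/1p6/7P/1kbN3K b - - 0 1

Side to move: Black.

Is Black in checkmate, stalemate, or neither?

Black to move; black king on b1.
In check: yes, from the white bishop on f5.
King squares — a1: attacked by Ra4; c1: own bishop; a2: attacked by Ra4; b2: attacked by Nd1; c2: attacked by Bf5.
Legal moves for Black: none.
In check with no legal moves → checkmate.

checkmate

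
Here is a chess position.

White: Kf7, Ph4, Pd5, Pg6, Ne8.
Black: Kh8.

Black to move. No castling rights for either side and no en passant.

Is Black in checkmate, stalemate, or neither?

stalemate

Black to move; black king on h8.
In check: no.
King squares — g7: attacked by Kf7; h7: attacked by Pg6; g8: attacked by Kf7.
Legal moves for Black: none.
Not in check and no legal moves → stalemate.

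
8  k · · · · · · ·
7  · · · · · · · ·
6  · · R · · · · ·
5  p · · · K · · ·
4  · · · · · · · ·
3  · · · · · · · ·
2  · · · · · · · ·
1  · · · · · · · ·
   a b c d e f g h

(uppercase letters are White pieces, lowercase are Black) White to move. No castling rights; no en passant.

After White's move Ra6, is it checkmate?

no

After Ra6: black king on a8; in check: yes, from the white rook on a6.
Black has 2 legal replies: Kb8, Kb7.
In check but a legal move exists → not checkmate.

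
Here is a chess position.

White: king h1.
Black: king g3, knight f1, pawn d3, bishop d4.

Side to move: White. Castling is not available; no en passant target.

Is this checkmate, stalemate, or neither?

White to move; white king on h1.
In check: no.
King squares — g1: attacked by Bd4; g2: attacked by Kg3; h2: attacked by Nf1.
Legal moves for White: none.
Not in check and no legal moves → stalemate.

stalemate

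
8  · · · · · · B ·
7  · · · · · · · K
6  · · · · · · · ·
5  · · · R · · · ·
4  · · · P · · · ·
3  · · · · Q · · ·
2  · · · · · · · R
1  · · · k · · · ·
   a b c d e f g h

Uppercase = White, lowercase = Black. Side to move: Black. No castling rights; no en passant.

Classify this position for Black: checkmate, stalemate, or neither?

stalemate

Black to move; black king on d1.
In check: no.
King squares — c1: attacked by Qe3; e1: attacked by Qe3; c2: attacked by Rh2; d2: attacked by Rh2; e2: attacked by Rh2.
Legal moves for Black: none.
Not in check and no legal moves → stalemate.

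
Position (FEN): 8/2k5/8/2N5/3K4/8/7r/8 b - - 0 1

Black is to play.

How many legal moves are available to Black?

Black to move; king on c7.
In check: no.
Legal moves: Kd8, Kc8, Kb8, Kd6, Kc6, Kb6, Rh8, Rh7, Rh6, Rh5, Rh4+, Rh3, Rg2, Rf2, Re2, Rd2+, Rc2, Rb2, Ra2, Rh1.
Count: 20.

20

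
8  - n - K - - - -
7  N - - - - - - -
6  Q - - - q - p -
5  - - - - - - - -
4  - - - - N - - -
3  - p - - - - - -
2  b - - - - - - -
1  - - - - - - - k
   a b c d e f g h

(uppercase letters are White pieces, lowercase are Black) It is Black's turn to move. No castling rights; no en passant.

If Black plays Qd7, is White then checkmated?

yes

After Qd7: white king on d8; in check: yes, from the black queen on d7.
King squares — c7: attacked by Qd7; d7: attacked by Nb8; e7: attacked by Qd7; c8: attacked by Qd7; e8: attacked by Qd7.
White has no legal moves → checkmate.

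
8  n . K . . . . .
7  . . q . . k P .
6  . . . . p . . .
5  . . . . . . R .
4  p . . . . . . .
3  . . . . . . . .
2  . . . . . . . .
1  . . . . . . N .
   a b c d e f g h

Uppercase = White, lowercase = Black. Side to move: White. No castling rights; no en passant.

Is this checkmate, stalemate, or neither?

checkmate

White to move; white king on c8.
In check: yes, from the black queen on c7.
King squares — b7: attacked by Qc7; c7: attacked by Na8; d7: attacked by Qc7; b8: attacked by Qc7; d8: attacked by Qc7.
Legal moves for White: none.
In check with no legal moves → checkmate.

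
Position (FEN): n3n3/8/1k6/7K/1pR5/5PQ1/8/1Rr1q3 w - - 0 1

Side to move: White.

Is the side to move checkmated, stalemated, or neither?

neither

White to move; white king on h5.
In check: no.
Legal moves for White include: Kh6, Kg6, Kg5, Kh4, Kg4, Rc8, Rc7, Rc6+, Rc5, Rh4, Rg4, Rf4, Re4, Rd4, Rcxb4+, Rc3, Rc2, Rcxc1, ... (list truncated; more exist).
White has legal moves and is not in check → neither.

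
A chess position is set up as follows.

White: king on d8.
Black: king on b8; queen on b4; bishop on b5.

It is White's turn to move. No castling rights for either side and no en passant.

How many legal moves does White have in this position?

White to move; king on d8.
In check: no.
Legal moves: none.
Count: 0.

0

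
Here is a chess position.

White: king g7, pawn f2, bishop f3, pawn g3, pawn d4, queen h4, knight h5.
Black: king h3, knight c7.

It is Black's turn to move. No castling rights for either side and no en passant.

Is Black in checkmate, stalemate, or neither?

checkmate

Black to move; black king on h3.
In check: yes, from the white queen on h4.
King squares — g2: attacked by Bf3; h2: attacked by Qh4; g3: attacked by Pf2; g4: attacked by Bf3; h4: attacked by Pg3.
Legal moves for Black: none.
In check with no legal moves → checkmate.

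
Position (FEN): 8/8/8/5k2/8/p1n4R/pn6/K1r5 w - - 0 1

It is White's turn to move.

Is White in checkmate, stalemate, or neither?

checkmate

White to move; white king on a1.
In check: yes, from the black rook on c1.
King squares — b1: attacked by Rc1; a2: attacked by Nc3; b2: attacked by Pa3.
Legal moves for White: none.
In check with no legal moves → checkmate.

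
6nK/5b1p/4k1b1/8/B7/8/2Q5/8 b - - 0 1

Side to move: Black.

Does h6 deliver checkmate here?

After h6: white king on h8; in check: no.
White is not in check, so this cannot be checkmate.

no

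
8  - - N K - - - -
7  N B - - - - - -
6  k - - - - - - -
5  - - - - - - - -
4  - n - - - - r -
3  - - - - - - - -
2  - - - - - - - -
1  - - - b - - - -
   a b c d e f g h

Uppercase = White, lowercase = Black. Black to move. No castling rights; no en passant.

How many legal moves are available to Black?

2

Black to move; king on a6.
In check: yes, from the white bishop on b7.
Legal moves: Kxb7, Ka5.
Count: 2.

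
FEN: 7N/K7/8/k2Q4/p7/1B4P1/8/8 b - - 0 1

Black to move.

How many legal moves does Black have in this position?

Black to move; king on a5.
In check: yes, from the white queen on d5.
Legal moves: Kb4.
Count: 1.

1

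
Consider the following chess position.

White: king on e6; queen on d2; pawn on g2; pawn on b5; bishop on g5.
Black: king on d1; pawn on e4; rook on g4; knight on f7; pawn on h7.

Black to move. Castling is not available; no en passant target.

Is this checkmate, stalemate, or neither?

Black to move; black king on d1.
In check: yes, from the white queen on d2.
King squares — c1: attacked by Qd2; e1: attacked by Qd2; c2: attacked by Qd2; d2: attacked by Bg5; e2: attacked by Qd2.
Legal moves for Black: none.
In check with no legal moves → checkmate.

checkmate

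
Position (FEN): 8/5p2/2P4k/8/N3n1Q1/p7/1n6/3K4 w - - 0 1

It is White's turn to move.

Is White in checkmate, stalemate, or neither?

neither

White to move; white king on d1.
In check: yes, from the black knight on b2.
Legal moves for White: Ke2, Kc2, Ke1, Kc1, Nxb2.
White is in check but has 5 legal moves → neither.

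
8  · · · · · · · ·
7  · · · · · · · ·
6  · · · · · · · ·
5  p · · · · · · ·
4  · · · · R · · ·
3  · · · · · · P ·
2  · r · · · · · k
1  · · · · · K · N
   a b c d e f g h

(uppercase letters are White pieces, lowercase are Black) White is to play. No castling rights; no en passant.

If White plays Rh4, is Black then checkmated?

After Rh4: black king on h2; in check: yes, from the white rook on h4.
King squares — g1: attacked by Kf1; h1: attacked by Rh4; g2: attacked by Kf1; g3: attacked by Nh1; h3: attacked by Rh4.
Black has no legal moves → checkmate.

yes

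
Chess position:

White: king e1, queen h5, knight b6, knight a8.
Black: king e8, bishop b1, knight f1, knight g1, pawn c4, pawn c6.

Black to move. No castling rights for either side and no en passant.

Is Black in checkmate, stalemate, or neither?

Black to move; black king on e8.
In check: yes, from the white queen on h5.
King squares — d7: attacked by Nb6; e7: available; f7: attacked by Qh5; d8: available; f8: available.
Legal moves for Black: Kf8, Kd8, Ke7, Bg6.
Black is in check but has 4 legal moves → neither.

neither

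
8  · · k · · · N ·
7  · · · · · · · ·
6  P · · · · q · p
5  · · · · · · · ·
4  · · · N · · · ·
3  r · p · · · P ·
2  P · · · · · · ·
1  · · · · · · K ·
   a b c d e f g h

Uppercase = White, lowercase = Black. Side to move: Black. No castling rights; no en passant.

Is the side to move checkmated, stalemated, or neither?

neither

Black to move; black king on c8.
In check: no.
Legal moves for Black include: Kd8, Kb8, Kd7, Kc7, Qh8, Qf8, Qd8, Qg7, Qf7, Qe7, Qg6, Qe6, Qd6, Qc6, Qb6, Qxa6, Qg5, Qf5, ... (list truncated; more exist).
Black has legal moves and is not in check → neither.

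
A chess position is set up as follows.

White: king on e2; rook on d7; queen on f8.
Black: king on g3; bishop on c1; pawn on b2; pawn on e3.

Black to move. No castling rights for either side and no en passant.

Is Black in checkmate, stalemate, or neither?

Black to move; black king on g3.
In check: no.
Legal moves for Black: Kh4, Kg4, Kh3, Kh2, Kg2, Bd2, b1=Q, b1=R, b1=B, b1=N.
Black has 10 legal moves and is not in check → neither.

neither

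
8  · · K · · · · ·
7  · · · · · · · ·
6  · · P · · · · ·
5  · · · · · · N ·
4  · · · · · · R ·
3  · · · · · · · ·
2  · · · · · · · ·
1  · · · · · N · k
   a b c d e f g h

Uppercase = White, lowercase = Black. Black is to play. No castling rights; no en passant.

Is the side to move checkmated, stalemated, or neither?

Black to move; black king on h1.
In check: no.
King squares — g1: attacked by Rg4; g2: attacked by Rg4; h2: attacked by Nf1.
Legal moves for Black: none.
Not in check and no legal moves → stalemate.

stalemate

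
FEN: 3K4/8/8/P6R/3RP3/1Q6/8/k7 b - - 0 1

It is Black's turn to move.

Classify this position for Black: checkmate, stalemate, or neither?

stalemate

Black to move; black king on a1.
In check: no.
King squares — b1: attacked by Qb3; a2: attacked by Qb3; b2: attacked by Qb3.
Legal moves for Black: none.
Not in check and no legal moves → stalemate.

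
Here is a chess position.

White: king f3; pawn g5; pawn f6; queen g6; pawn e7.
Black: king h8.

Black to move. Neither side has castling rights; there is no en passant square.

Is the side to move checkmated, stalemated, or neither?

stalemate

Black to move; black king on h8.
In check: no.
King squares — g7: attacked by Pf6; h7: attacked by Qg6; g8: attacked by Qg6.
Legal moves for Black: none.
Not in check and no legal moves → stalemate.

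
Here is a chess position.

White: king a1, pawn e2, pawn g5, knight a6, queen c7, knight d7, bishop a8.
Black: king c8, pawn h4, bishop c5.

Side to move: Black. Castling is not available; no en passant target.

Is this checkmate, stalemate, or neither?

checkmate

Black to move; black king on c8.
In check: yes, from the white queen on c7.
King squares — b7: attacked by Qc7; c7: attacked by Na6; d7: attacked by Qc7; b8: attacked by Na6; d8: attacked by Qc7.
Legal moves for Black: none.
In check with no legal moves → checkmate.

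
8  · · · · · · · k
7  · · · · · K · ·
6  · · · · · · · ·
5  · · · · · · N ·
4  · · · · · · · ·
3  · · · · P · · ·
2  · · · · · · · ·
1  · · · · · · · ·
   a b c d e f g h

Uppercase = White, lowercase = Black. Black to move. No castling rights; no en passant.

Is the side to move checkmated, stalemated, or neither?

stalemate

Black to move; black king on h8.
In check: no.
King squares — g7: attacked by Kf7; h7: attacked by Ng5; g8: attacked by Kf7.
Legal moves for Black: none.
Not in check and no legal moves → stalemate.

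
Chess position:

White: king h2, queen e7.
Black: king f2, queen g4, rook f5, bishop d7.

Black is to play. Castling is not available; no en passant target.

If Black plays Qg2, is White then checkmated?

yes

After Qg2: white king on h2; in check: yes, from the black queen on g2.
King squares — g1: attacked by Kf2; h1: attacked by Qg2; g2: attacked by Kf2; g3: attacked by Kf2; h3: attacked by Qg2.
White has no legal moves → checkmate.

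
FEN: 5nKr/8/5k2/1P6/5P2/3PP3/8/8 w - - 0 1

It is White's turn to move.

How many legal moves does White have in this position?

White to move; king on g8.
In check: yes, from the black rook on h8.
Legal moves: Kxh8.
Count: 1.

1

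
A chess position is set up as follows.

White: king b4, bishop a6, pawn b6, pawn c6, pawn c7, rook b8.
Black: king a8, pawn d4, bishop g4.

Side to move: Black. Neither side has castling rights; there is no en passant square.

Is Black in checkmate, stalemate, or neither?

Black to move; black king on a8.
In check: yes, from the white rook on b8.
King squares — a7: attacked by Pb6; b7: attacked by Ba6; b8: attacked by Pc7.
Legal moves for Black: none.
In check with no legal moves → checkmate.

checkmate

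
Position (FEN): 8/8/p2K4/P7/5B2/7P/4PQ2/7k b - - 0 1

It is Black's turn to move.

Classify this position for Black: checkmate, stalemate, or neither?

stalemate

Black to move; black king on h1.
In check: no.
King squares — g1: attacked by Qf2; g2: attacked by Qf2; h2: attacked by Qf2.
Legal moves for Black: none.
Not in check and no legal moves → stalemate.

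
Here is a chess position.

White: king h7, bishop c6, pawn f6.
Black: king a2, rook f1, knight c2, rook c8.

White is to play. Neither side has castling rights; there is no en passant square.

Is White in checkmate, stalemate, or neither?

neither

White to move; white king on h7.
In check: no.
Legal moves for White: Kg7, Kh6, Kg6, Be8, Ba8, Bd7, Bb7, Bd5+, Bb5, Be4, Ba4, Bf3, Bg2, Bh1, f7.
White has 15 legal moves and is not in check → neither.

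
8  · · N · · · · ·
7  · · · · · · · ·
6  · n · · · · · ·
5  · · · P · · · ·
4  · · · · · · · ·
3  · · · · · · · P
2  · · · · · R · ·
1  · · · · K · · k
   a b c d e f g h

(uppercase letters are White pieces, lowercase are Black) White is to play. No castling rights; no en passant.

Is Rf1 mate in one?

After Rf1: black king on h1; in check: yes, from the white rook on f1.
Black has 2 legal replies: Kh2, Kg2.
In check but a legal move exists → not checkmate.

no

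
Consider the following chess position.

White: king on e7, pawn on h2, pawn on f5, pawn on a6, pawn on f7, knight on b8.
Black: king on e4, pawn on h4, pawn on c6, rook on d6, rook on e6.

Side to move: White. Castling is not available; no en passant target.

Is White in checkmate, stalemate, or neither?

neither

White to move; white king on e7.
In check: yes, from the black rook on e6.
King squares — d6: attacked by Re6; e6: attacked by Rd6; f6: attacked by Re6; d7: attacked by Rd6; f7: own pawn; d8: attacked by Rd6; e8: attacked by Re6; f8: available.
Legal moves for White: Kf8, fxe6.
White is in check but has 2 legal moves → neither.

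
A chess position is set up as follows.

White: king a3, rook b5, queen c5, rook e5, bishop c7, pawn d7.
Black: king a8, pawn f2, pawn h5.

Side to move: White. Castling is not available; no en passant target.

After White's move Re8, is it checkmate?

yes

After Re8: black king on a8; in check: yes, from the white rook on e8.
King squares — a7: attacked by Qc5; b7: attacked by Rb5; b8: attacked by Rb5.
Black has no legal moves → checkmate.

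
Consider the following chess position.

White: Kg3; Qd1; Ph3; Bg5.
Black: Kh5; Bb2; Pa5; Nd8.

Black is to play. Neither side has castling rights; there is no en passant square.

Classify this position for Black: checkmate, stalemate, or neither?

Black to move; black king on h5.
In check: yes, from the white queen on d1.
King squares — g4: attacked by Qd1; h4: attacked by Kg3; g5: available; g6: available; h6: attacked by Bg5.
Legal moves for Black: Kg6, Kxg5.
Black is in check but has 2 legal moves → neither.

neither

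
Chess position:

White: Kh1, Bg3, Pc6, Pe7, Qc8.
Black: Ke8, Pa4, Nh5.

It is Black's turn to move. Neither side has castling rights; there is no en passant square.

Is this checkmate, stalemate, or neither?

Black to move; black king on e8.
In check: yes, from the white queen on c8.
Legal moves for Black: Kf7, Kxe7.
Black is in check but has 2 legal moves → neither.

neither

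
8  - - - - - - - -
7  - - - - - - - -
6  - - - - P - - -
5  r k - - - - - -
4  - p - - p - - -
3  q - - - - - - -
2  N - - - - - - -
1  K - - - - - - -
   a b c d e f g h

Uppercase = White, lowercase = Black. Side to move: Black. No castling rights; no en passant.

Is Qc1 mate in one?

yes

After Qc1: white king on a1; in check: yes, from the black queen on c1.
King squares — b1: attacked by Qc1; a2: own knight; b2: attacked by Qc1.
White has no legal moves → checkmate.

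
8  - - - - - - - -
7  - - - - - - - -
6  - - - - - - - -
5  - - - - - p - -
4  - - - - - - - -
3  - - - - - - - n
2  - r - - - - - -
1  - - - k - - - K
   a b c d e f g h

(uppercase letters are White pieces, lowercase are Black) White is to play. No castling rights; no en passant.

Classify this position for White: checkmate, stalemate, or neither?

White to move; white king on h1.
In check: no.
King squares — g1: attacked by Nh3; g2: attacked by Rb2; h2: attacked by Rb2.
Legal moves for White: none.
Not in check and no legal moves → stalemate.

stalemate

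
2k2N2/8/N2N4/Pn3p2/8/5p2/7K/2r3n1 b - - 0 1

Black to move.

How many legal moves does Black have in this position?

2

Black to move; king on c8.
In check: yes, from the white knight on d6.
Legal moves: Kd8, Nxd6.
Count: 2.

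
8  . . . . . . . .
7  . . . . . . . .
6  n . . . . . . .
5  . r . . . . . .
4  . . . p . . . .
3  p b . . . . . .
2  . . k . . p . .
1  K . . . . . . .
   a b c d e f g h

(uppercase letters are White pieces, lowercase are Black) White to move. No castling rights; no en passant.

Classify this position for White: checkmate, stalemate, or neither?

White to move; white king on a1.
In check: no.
King squares — b1: attacked by Kc2; a2: attacked by Bb3; b2: attacked by Kc2.
Legal moves for White: none.
Not in check and no legal moves → stalemate.

stalemate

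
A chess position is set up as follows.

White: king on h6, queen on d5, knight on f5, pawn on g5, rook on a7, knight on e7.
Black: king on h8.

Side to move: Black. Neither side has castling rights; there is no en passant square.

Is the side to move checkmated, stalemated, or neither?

stalemate

Black to move; black king on h8.
In check: no.
King squares — g7: attacked by Nf5; h7: attacked by Kh6; g8: attacked by Qd5.
Legal moves for Black: none.
Not in check and no legal moves → stalemate.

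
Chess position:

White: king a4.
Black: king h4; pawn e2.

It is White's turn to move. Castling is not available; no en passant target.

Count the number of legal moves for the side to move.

White to move; king on a4.
In check: no.
Legal moves: Kb5, Ka5, Kb4, Kb3, Ka3.
Count: 5.

5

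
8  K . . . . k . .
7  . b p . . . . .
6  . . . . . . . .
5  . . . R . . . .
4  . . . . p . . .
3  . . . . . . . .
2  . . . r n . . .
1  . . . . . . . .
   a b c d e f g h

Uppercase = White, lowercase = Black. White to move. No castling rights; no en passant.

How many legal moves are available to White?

3

White to move; king on a8.
In check: yes, from the black bishop on b7.
Legal moves: Kb8, Kxb7, Ka7.
Count: 3.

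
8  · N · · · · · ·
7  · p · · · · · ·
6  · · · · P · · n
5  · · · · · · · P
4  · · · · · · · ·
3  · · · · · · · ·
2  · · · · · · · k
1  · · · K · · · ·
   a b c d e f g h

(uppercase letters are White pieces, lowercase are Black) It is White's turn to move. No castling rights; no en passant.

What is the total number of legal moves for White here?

White to move; king on d1.
In check: no.
Legal moves: Nd7, Nc6, Na6, Ke2, Kd2, Kc2, Ke1, Kc1, e7.
Count: 9.

9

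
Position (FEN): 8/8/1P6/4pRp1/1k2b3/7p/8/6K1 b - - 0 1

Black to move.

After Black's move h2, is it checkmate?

After h2: white king on g1; in check: yes, from the black pawn on h2.
White has 3 legal replies: Kxh2, Kf2, Kf1.
In check but a legal move exists → not checkmate.

no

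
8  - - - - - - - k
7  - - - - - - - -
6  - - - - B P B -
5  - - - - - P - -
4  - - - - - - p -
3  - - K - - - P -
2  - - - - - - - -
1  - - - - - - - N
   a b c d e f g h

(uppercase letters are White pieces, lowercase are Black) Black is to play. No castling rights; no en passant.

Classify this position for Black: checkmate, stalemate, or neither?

Black to move; black king on h8.
In check: no.
King squares — g7: attacked by Pf6; h7: attacked by Bg6; g8: attacked by Be6.
Legal moves for Black: none.
Not in check and no legal moves → stalemate.

stalemate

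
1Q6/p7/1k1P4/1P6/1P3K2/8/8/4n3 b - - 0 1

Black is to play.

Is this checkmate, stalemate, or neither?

checkmate

Black to move; black king on b6.
In check: yes, from the white queen on b8.
King squares — a5: attacked by Pb4; b5: attacked by Qb8; c5: attacked by Pb4; a6: attacked by Pb5; c6: attacked by Pb5; a7: own pawn; b7: attacked by Qb8; c7: attacked by Pd6.
Legal moves for Black: none.
In check with no legal moves → checkmate.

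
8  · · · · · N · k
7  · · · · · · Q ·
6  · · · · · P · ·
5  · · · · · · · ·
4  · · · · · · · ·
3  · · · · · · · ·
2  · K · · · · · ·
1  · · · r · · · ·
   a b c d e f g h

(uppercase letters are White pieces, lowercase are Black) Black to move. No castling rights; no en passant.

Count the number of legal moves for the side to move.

0

Black to move; king on h8.
In check: yes, from the white queen on g7.
Legal moves: none.
Count: 0.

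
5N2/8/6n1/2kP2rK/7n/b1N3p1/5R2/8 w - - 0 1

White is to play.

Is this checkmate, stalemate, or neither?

White to move; white king on h5.
In check: yes, from the black rook on g5.
King squares — g4: attacked by Rg5; h4: attacked by Ng6; g5: available; g6: attacked by Nh4; h6: available.
Legal moves for White: Kh6, Kxg5.
White is in check but has 2 legal moves → neither.

neither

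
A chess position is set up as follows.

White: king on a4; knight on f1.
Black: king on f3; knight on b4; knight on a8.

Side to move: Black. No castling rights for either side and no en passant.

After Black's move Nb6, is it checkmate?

no

After Nb6: white king on a4; in check: yes, from the black knight on b6.
White has 5 legal replies: Kb5, Ka5, Kxb4, Kb3, Ka3.
In check but a legal move exists → not checkmate.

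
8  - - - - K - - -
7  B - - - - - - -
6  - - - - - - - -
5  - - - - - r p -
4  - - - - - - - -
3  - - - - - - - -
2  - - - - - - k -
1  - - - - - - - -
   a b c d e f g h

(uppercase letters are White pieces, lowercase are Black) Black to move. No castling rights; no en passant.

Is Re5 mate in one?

no

After Re5: white king on e8; in check: yes, from the black rook on e5.
White has 4 legal replies: Kf8, Kd8, Kf7, Kd7.
In check but a legal move exists → not checkmate.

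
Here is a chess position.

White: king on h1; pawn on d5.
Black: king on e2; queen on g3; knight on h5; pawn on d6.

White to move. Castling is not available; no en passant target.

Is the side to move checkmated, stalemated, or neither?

stalemate

White to move; white king on h1.
In check: no.
King squares — g1: attacked by Qg3; g2: attacked by Qg3; h2: attacked by Qg3.
Legal moves for White: none.
Not in check and no legal moves → stalemate.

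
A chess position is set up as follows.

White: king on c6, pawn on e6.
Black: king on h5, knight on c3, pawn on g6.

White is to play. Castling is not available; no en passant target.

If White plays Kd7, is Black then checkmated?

no

After Kd7: black king on h5; in check: no.
Black is not in check, so this cannot be checkmate.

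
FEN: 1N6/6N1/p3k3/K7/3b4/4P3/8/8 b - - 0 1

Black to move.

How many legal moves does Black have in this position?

7

Black to move; king on e6.
In check: yes, from the white knight on g7.
Legal moves: Kf7, Ke7, Kf6, Kd6, Ke5, Kd5, Bxg7.
Count: 7.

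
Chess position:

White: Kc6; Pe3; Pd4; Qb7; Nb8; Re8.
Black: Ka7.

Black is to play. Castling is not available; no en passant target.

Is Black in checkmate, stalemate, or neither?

checkmate

Black to move; black king on a7.
In check: yes, from the white queen on b7.
King squares — a6: attacked by Qb7; b6: attacked by Kc6; b7: attacked by Kc6; a8: attacked by Qb7; b8: attacked by Qb7.
Legal moves for Black: none.
In check with no legal moves → checkmate.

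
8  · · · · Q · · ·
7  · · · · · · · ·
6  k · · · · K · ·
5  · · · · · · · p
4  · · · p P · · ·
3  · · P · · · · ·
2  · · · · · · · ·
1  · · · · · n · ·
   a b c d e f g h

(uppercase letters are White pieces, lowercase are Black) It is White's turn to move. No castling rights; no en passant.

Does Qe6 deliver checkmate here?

After Qe6: black king on a6; in check: yes, from the white queen on e6.
Black has 4 legal replies: Kb7, Ka7, Kb5, Ka5.
In check but a legal move exists → not checkmate.

no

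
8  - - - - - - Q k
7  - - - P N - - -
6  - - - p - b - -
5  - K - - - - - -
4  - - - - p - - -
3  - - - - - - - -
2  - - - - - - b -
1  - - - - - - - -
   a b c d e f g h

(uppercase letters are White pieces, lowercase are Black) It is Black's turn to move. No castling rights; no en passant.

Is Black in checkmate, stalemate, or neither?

checkmate

Black to move; black king on h8.
In check: yes, from the white queen on g8.
King squares — g7: attacked by Qg8; h7: attacked by Qg8; g8: attacked by Ne7.
Legal moves for Black: none.
In check with no legal moves → checkmate.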